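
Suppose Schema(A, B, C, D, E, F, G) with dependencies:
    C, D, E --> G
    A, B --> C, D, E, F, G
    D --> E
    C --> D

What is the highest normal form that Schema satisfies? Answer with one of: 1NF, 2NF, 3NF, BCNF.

2NF

Candidate key: {A, B}. Prime attributes: {A, B}.
C, D, E --> G breaks BCNF: {C, D, E}⁺ = {C, D, E, G}, so {C, D, E} is not a superkey.
C, D, E --> G has non-prime {G} on the right and a non-superkey on the left, so 3NF fails.
No proper subset of a key has a non-prime attribute in its closure, so there is no partial dependency; 2NF holds.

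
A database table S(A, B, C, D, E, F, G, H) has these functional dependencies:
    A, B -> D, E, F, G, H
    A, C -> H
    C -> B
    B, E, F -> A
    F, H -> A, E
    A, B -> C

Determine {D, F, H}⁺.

Start with {D, F, H}.
F, H -> A, E applies; add {A, E} → now {A, D, E, F, H}.
No further FD applies.

{A, D, E, F, H}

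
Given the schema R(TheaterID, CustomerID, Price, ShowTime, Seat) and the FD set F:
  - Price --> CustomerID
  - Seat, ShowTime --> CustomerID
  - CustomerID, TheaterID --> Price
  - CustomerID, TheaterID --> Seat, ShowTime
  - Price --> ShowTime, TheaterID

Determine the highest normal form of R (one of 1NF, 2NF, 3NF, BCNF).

Candidate keys: {CustomerID, TheaterID}, {Price}, {Seat, ShowTime, TheaterID}. Prime attributes: {CustomerID, Price, Seat, ShowTime, TheaterID}.
Seat, ShowTime --> CustomerID breaks BCNF: {Seat, ShowTime}⁺ = {CustomerID, Seat, ShowTime}, so {Seat, ShowTime} is not a superkey.
Its right-hand attributes {CustomerID} are all prime, as are those of every other non-superkey FD — the relation is in 3NF.

3NF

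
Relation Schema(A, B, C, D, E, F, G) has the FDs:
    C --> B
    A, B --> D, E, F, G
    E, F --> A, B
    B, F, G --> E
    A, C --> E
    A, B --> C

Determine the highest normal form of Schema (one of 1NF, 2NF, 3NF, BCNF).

Candidate keys: {A, B}, {A, C}, {B, F, G}, {C, F, G}, {E, F}. Prime attributes: {A, B, C, E, F, G}.
C --> B: {C}⁺ = {B, C}, which is not all of the attributes, so the left side is not a superkey — BCNF is violated.
But every attribute on its right side ({B}) is prime, and the same holds for every other non-superkey FD, so 3NF still holds.

3NF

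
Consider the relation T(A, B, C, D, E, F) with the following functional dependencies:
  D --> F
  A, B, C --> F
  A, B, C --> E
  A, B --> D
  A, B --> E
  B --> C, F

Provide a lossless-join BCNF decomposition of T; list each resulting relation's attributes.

Candidate key of the original relation: {A, B}.
In {A, B, C, D, E, F}, {D} is not a superkey ({D}⁺ restricted to this set is {D, F}), so split on D --> F into {D, F} and {A, B, C, D, E}.
{D, F}: every determinant is a superkey — BCNF.
In {A, B, C, D, E}, {B} is not a superkey ({B}⁺ restricted to this set is {B, C}), so split on B --> C into {B, C} and {A, B, D, E}.
{B, C}: every determinant is a superkey — BCNF.
{A, B, D, E}: every determinant is a superkey — BCNF.

{A, B, D, E}; {B, C}; {D, F}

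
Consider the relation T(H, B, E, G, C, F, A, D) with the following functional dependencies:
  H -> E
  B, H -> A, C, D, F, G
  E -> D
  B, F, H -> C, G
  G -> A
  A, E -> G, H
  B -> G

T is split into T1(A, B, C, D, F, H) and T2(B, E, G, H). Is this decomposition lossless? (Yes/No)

Common attributes: {B, H}; their closure is {A, B, C, D, E, F, G, H}.
Since T1 ⊆ {A, B, C, D, E, F, G, H}, the intersection is a superkey of T1; the decomposition is lossless.

Yes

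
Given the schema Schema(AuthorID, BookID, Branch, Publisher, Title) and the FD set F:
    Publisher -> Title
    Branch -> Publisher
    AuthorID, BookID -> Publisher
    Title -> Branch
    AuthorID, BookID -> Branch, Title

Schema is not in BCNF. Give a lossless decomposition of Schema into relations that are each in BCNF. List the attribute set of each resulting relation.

Candidate key of the original relation: {AuthorID, BookID}.
{AuthorID, BookID, Branch, Publisher, Title}: {Publisher} determines {Branch, Publisher, Title} here but is not a superkey — split on Publisher -> Branch, Title, giving {Branch, Publisher, Title} and {AuthorID, BookID, Publisher}.
{Branch, Publisher, Title}: every determinant is a superkey — BCNF.
{AuthorID, BookID, Publisher}: every determinant is a superkey — BCNF.

{AuthorID, BookID, Publisher}; {Branch, Publisher, Title}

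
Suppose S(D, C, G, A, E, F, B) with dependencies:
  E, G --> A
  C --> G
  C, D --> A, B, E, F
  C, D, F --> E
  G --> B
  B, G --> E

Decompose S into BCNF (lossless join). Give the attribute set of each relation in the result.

Candidate key of the original relation: {C, D}.
{A, B, C, D, E, F, G}: {E, G} determines {A, B, E, G} here but is not a superkey — split on E, G --> A, B, giving {A, B, E, G} and {C, D, E, F, G}.
{A, B, E, G}: every determinant is a superkey — BCNF.
{C, D, E, F, G}: {C} determines {C, E, G} here but is not a superkey — split on C --> E, G, giving {C, E, G} and {C, D, F}.
{C, E, G}: {G} determines {E, G} here but is not a superkey — split on G --> E, giving {E, G} and {C, G}.
{E, G}: every determinant is a superkey — BCNF.
{C, G}: every determinant is a superkey — BCNF.
{C, D, F}: every determinant is a superkey — BCNF.

{A, B, E, G}; {C, D, F}; {C, G}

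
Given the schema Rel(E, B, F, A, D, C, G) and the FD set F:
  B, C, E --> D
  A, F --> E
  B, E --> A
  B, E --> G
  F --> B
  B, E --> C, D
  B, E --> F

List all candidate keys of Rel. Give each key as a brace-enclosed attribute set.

Closure of {A, F} is {A, B, C, D, E, F, G}, the whole schema; {A, F} is a candidate key.
Closure of {B, E} is {A, B, C, D, E, F, G}, the whole schema; {B, E} is a candidate key.
Closure of {E, F} is {A, B, C, D, E, F, G}, the whole schema; {E, F} is a candidate key.
No proper subset of any of these is a key, and no other minimal superkey exists.

{A, F}, {B, E}, {E, F}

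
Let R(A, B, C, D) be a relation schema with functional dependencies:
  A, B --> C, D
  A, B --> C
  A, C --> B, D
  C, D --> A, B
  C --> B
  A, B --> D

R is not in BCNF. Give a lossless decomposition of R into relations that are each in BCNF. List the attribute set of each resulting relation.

{A, C, D}; {B, C}

Candidate keys of the original relation: {A, B}, {A, C}, {C, D}.
In {A, B, C, D}, {C} is not a superkey ({C}⁺ restricted to this set is {B, C}), so split on C --> B into {B, C} and {A, C, D}.
{B, C} has no BCNF violation.
{A, C, D} has no BCNF violation.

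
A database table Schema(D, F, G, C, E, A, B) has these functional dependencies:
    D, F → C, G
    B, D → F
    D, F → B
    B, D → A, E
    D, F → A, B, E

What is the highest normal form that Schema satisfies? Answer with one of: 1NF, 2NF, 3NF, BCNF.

Candidate keys: {B, D}, {D, F}. Prime attributes: {B, D, F}.
The left-hand side of every FD is a superkey, so BCNF is satisfied.

BCNF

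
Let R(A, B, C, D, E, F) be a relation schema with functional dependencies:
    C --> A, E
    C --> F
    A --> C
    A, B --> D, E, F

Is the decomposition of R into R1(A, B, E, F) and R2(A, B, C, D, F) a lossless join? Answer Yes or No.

Common attributes: {A, B, F}; their closure is {A, B, C, D, E, F}.
Since R1 ⊆ {A, B, C, D, E, F}, the intersection is a superkey of R1; the decomposition is lossless.

Yes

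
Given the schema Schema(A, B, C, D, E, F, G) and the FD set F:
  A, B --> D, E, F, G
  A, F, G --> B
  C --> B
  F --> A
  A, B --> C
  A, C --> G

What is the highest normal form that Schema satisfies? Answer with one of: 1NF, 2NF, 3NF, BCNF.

Candidate keys: {A, B}, {A, C}, {B, F}, {C, F}, {F, G}. Prime attributes: {A, B, C, F, G}.
C --> B: {C}⁺ = {B, C}, which is not all of the attributes, so the left side is not a superkey — BCNF is violated.
Since {B} ⊆ prime attributes and every other non-superkey FD also has a prime right side, the schema is in 3NF.

3NF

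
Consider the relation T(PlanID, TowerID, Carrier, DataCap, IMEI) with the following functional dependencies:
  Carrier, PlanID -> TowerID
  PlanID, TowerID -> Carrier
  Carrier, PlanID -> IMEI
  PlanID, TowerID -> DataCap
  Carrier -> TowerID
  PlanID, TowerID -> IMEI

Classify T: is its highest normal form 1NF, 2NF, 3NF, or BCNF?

3NF

Candidate keys: {Carrier, PlanID}, {PlanID, TowerID}. Prime attributes: {Carrier, PlanID, TowerID}.
Carrier -> TowerID breaks BCNF: {Carrier}⁺ = {Carrier, TowerID}, so {Carrier} is not a superkey.
But every attribute on its right side ({TowerID}) is prime, and the same holds for every other non-superkey FD, so 3NF still holds.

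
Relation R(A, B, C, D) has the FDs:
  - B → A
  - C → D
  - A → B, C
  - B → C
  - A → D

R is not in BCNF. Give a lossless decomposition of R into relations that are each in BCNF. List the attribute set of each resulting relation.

{A, B, C}; {C, D}

Candidate keys of the original relation: {A}, {B}.
In {A, B, C, D}, {C} is not a superkey ({C}⁺ restricted to this set is {C, D}), so split on C → D into {C, D} and {A, B, C}.
{C, D} is in BCNF.
{A, B, C} is in BCNF.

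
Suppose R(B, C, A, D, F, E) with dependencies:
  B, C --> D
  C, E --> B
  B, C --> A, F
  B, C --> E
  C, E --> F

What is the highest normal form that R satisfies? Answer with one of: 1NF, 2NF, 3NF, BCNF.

Candidate keys: {B, C}, {C, E}. Prime attributes: {B, C, E}.
The left-hand side of every FD is a superkey, so BCNF is satisfied.

BCNF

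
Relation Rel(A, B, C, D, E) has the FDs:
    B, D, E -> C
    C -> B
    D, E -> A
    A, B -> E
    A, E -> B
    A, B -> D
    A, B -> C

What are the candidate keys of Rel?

{A, B}⁺ = {A, B, C, D, E} — all of the relation — so {A, B} is a candidate key.
{A, C}⁺ = {A, B, C, D, E} — all of the relation — so {A, C} is a candidate key.
{A, E}⁺ = {A, B, C, D, E} — all of the relation — so {A, E} is a candidate key.
{D, E}⁺ = {A, B, C, D, E} — all of the relation — so {D, E} is a candidate key.
No proper subset of any of these is a key, and no other minimal superkey exists.

{A, B}, {A, C}, {A, E}, {D, E}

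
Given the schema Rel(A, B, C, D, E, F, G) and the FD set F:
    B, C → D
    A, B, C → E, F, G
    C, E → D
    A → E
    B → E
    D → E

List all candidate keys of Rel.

{A, B, C}

Attributes never on any right-hand side: {A, B, C} — every candidate key must contain all of them.
{A, B, C}⁺ = {A, B, C, D, E, F, G}, which is every attribute, so {A, B, C} is a candidate key.
No smaller or unrelated set reaches every attribute, so there are no other keys.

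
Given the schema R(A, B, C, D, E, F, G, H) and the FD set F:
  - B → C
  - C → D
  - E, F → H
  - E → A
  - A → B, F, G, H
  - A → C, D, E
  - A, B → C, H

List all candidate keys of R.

{A}, {E}

{A} is a candidate key since {A}⁺ = {A, B, C, D, E, F, G, H} covers every attribute.
{E} is a candidate key since {E}⁺ = {A, B, C, D, E, F, G, H} covers every attribute.
These are minimal and exhaustive — every other superkey contains one of them.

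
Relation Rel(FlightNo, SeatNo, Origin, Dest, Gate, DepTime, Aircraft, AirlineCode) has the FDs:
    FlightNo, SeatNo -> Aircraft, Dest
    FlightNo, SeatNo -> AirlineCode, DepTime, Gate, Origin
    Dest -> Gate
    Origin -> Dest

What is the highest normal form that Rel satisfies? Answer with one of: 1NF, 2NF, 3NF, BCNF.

2NF

Candidate key: {FlightNo, SeatNo}. Prime attributes: {FlightNo, SeatNo}.
Dest -> Gate: {Dest}⁺ = {Dest, Gate}, which is not all of the attributes, so the left side is not a superkey — BCNF is violated.
Dest -> Gate determines the non-prime attribute {Gate} from a non-superkey — 3NF is violated.
No non-prime attribute depends on a proper subset of any candidate key, so 2NF holds.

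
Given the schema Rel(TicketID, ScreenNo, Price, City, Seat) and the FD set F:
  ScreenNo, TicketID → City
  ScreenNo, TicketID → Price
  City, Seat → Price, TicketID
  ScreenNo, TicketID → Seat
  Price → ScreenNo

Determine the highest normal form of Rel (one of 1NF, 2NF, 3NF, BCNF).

3NF

Candidate keys: {City, Seat}, {Price, TicketID}, {ScreenNo, TicketID}. Prime attributes: {City, Price, ScreenNo, Seat, TicketID}.
Price → ScreenNo breaks BCNF: {Price}⁺ = {Price, ScreenNo}, so {Price} is not a superkey.
Its right-hand attributes {ScreenNo} are all prime, as are those of every other non-superkey FD — the relation is in 3NF.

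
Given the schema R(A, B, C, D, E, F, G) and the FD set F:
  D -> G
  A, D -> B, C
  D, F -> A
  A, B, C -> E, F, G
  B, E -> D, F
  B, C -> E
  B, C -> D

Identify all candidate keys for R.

{A, D}, {B, C}, {B, E}, {D, F}

{A, D} is a candidate key since {A, D}⁺ = {A, B, C, D, E, F, G} covers every attribute.
{B, C} is a candidate key since {B, C}⁺ = {A, B, C, D, E, F, G} covers every attribute.
{B, E} is a candidate key since {B, E}⁺ = {A, B, C, D, E, F, G} covers every attribute.
{D, F} is a candidate key since {D, F}⁺ = {A, B, C, D, E, F, G} covers every attribute.
These are minimal and exhaustive — every other superkey contains one of them.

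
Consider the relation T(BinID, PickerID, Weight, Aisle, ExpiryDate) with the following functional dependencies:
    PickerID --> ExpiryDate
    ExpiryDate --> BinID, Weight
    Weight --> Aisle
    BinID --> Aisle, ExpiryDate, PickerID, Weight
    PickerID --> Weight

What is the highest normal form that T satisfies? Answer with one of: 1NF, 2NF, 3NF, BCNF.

2NF

Candidate keys: {BinID}, {ExpiryDate}, {PickerID}. Prime attributes: {BinID, ExpiryDate, PickerID}.
For Weight --> Aisle we have {Weight}⁺ = {Aisle, Weight}; {Weight} is not a superkey, so BCNF fails.
Weight --> Aisle has non-prime {Aisle} on the right and a non-superkey on the left, so 3NF fails.
With only single-attribute keys there can be no partial dependency, so 2NF holds.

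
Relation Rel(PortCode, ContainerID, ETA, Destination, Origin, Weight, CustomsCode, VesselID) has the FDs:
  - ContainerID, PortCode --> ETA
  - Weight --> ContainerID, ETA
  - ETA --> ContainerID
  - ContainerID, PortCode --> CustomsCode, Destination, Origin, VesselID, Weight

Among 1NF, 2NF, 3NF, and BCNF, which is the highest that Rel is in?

Candidate keys: {ContainerID, PortCode}, {ETA, PortCode}, {PortCode, Weight}. Prime attributes: {ContainerID, ETA, PortCode, Weight}.
Weight --> ContainerID, ETA breaks BCNF: {Weight}⁺ = {ContainerID, ETA, Weight}, so {Weight} is not a superkey.
Since {ContainerID, ETA} ⊆ prime attributes and every other non-superkey FD also has a prime right side, the schema is in 3NF.

3NF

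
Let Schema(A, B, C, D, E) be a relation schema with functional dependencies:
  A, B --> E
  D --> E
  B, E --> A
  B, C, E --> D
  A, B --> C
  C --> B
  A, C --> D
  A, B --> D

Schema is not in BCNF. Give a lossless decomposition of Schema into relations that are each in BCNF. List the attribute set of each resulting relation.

{A, C, D}; {B, C}; {D, E}

Candidate keys of the original relation: {A, B}, {A, C}, {B, D}, {B, E}, {C, D}, {C, E}.
In {A, B, C, D, E}, {D} is not a superkey ({D}⁺ restricted to this set is {D, E}), so split on D --> E into {D, E} and {A, B, C, D}.
{D, E}: every determinant is a superkey — BCNF.
In {A, B, C, D}, {C} is not a superkey ({C}⁺ restricted to this set is {B, C}), so split on C --> B into {B, C} and {A, C, D}.
{B, C}: every determinant is a superkey — BCNF.
{A, C, D}: every determinant is a superkey — BCNF.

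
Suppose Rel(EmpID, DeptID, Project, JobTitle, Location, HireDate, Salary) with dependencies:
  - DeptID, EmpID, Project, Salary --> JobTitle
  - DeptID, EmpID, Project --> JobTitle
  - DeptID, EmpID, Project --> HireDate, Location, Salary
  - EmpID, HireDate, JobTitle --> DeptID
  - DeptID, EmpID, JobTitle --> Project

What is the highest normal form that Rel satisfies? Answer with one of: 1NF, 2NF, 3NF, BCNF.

Candidate keys: {DeptID, EmpID, JobTitle}, {DeptID, EmpID, Project}, {EmpID, HireDate, JobTitle}. Prime attributes: {DeptID, EmpID, HireDate, JobTitle, Project}.
The left-hand side of every FD is a superkey, so BCNF is satisfied.

BCNF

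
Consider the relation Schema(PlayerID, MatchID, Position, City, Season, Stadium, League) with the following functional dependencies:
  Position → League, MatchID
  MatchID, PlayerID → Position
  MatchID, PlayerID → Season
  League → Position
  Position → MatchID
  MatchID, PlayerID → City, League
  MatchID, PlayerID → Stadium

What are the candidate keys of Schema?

No FD produces {PlayerID}, so it must be in every candidate key.
{League, PlayerID}⁺ = {City, League, MatchID, PlayerID, Position, Season, Stadium}, which is every attribute, so {League, PlayerID} is a candidate key.
{MatchID, PlayerID}⁺ = {City, League, MatchID, PlayerID, Position, Season, Stadium}, which is every attribute, so {MatchID, PlayerID} is a candidate key.
{PlayerID, Position}⁺ = {City, League, MatchID, PlayerID, Position, Season, Stadium}, which is every attribute, so {PlayerID, Position} is a candidate key.
No proper subset of any of these is a key, and no other minimal superkey exists.

{League, PlayerID}, {MatchID, PlayerID}, {PlayerID, Position}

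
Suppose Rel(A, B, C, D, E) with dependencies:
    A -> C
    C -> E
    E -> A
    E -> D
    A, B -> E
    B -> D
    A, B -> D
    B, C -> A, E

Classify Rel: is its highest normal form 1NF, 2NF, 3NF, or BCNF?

Candidate keys: {A, B}, {B, C}, {B, E}. Prime attributes: {A, B, C, E}.
A -> C: {A}⁺ = {A, C, D, E}, which is not all of the attributes, so the left side is not a superkey — BCNF is violated.
Because {D} is non-prime and the left side of E -> D is not a superkey, the relation is not in 3NF.
Since {A} ⊂ {A, B} and {A}⁺ ⊇ {D} with {D} non-prime, there is a partial dependency; 2NF fails.

1NF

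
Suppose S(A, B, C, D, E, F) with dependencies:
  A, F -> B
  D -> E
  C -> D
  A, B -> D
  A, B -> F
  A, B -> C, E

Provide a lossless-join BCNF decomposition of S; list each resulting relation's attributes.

Candidate keys of the original relation: {A, B}, {A, F}.
Within {A, B, C, D, E, F}: {D}⁺ ∩ {A, B, C, D, E, F} = {D, E}, not the whole set, so D -> E violates BCNF; decompose into {D, E} and {A, B, C, D, F}.
{D, E} has no BCNF violation.
Within {A, B, C, D, F}: {C}⁺ ∩ {A, B, C, D, F} = {C, D}, not the whole set, so C -> D violates BCNF; decompose into {C, D} and {A, B, C, F}.
{C, D} has no BCNF violation.
{A, B, C, F} has no BCNF violation.

{A, B, C, F}; {C, D}; {D, E}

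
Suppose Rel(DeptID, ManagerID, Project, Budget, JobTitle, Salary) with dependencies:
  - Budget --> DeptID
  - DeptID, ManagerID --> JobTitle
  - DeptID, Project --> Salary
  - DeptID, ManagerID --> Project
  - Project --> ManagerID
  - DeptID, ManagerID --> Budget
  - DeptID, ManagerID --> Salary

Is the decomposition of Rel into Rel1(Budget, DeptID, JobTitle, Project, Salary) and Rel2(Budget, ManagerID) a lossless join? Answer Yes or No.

Rel1 ∩ Rel2 = {Budget}; its closure under F is {Budget, DeptID}.
Rel1 ⊄ {Budget, DeptID} and Rel2 ⊄ {Budget, DeptID}, so the split is lossy.

No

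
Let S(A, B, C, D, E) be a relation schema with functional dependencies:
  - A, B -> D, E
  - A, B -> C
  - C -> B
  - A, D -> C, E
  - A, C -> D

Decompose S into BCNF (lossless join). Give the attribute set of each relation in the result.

{A, C, D, E}; {B, C}

Candidate keys of the original relation: {A, B}, {A, C}, {A, D}.
In {A, B, C, D, E}, {C} is not a superkey ({C}⁺ restricted to this set is {B, C}), so split on C -> B into {B, C} and {A, C, D, E}.
{B, C}: every determinant is a superkey — BCNF.
{A, C, D, E}: every determinant is a superkey — BCNF.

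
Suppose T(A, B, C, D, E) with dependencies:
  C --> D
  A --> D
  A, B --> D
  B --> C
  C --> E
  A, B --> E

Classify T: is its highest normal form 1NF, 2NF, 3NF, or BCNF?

Candidate key: {A, B}. Prime attributes: {A, B}.
C --> D breaks BCNF: {C}⁺ = {C, D, E}, so {C} is not a superkey.
C --> D determines the non-prime attribute {D} from a non-superkey — 3NF is violated.
{A} is a proper subset of the key {A, B}, and {A}⁺ contains the non-prime attribute {D} — a partial dependency, so 2NF is violated.

1NF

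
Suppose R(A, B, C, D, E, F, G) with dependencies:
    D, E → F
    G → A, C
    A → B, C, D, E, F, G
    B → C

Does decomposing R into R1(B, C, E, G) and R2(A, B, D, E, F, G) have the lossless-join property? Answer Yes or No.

The shared attributes are {B, E, G} and {B, E, G}⁺ = {A, B, C, D, E, F, G}.
R1 is contained in that closure, so R1 ∩ R2 → R1 holds and the join is lossless.

Yes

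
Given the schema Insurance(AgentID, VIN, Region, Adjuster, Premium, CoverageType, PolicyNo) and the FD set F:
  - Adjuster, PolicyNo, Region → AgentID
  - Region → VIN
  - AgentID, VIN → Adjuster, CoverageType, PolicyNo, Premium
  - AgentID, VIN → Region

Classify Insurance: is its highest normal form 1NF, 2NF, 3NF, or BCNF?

3NF

Candidate keys: {Adjuster, PolicyNo, Region}, {AgentID, Region}, {AgentID, VIN}. Prime attributes: {Adjuster, AgentID, PolicyNo, Region, VIN}.
Region → VIN: {Region}⁺ = {Region, VIN}, which is not all of the attributes, so the left side is not a superkey — BCNF is violated.
But every attribute on its right side ({VIN}) is prime, and the same holds for every other non-superkey FD, so 3NF still holds.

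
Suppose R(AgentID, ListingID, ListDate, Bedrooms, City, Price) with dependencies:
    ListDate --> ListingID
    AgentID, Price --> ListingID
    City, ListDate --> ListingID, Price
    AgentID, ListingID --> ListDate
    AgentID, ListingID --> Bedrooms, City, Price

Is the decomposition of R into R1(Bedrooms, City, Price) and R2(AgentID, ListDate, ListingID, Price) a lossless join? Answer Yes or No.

R1 ∩ R2 = {Price}; its closure under F is {Price}.
The closure covers neither R1 nor R2 entirely; the join is not lossless.

No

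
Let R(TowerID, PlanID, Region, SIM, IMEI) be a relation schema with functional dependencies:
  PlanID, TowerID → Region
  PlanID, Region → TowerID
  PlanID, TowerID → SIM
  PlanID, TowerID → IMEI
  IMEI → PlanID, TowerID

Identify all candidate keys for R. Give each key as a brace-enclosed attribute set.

{IMEI}, {PlanID, Region}, {PlanID, TowerID}

{IMEI} is a candidate key since {IMEI}⁺ = {IMEI, PlanID, Region, SIM, TowerID} covers every attribute.
{PlanID, Region} is a candidate key since {PlanID, Region}⁺ = {IMEI, PlanID, Region, SIM, TowerID} covers every attribute.
{PlanID, TowerID} is a candidate key since {PlanID, TowerID}⁺ = {IMEI, PlanID, Region, SIM, TowerID} covers every attribute.
Any other superkey properly contains one of these, so there are no further candidate keys.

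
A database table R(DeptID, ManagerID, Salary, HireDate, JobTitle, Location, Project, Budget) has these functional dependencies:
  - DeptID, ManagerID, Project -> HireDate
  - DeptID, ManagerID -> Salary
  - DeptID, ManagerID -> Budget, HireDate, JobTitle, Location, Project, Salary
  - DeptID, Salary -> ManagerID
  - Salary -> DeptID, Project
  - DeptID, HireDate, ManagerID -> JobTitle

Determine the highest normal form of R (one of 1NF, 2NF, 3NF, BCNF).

Candidate keys: {DeptID, ManagerID}, {Salary}. Prime attributes: {DeptID, ManagerID, Salary}.
Every FD has a superkey on the left, so the relation is in BCNF.

BCNF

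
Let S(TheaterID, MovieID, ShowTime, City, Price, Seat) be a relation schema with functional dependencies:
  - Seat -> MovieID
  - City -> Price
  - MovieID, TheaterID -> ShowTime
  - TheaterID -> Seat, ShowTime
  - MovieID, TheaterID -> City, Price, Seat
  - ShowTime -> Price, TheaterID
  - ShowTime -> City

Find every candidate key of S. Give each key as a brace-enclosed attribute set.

{ShowTime}, {TheaterID}

{ShowTime} is a candidate key since {ShowTime}⁺ = {City, MovieID, Price, Seat, ShowTime, TheaterID} covers every attribute.
{TheaterID} is a candidate key since {TheaterID}⁺ = {City, MovieID, Price, Seat, ShowTime, TheaterID} covers every attribute.
These are minimal and exhaustive — every other superkey contains one of them.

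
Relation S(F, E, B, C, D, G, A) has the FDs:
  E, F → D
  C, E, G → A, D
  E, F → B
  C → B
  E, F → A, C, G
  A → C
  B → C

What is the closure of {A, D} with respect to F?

{A, B, C, D}

Start with {A, D}.
A → C applies; add {C} → now {A, C, D}.
C → B applies; add {B} → now {A, B, C, D}.
No further FD applies.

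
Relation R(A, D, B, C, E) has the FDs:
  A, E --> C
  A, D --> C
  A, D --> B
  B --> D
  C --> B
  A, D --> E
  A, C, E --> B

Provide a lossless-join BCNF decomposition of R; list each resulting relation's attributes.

{A, C, E}; {B, C}; {B, D}

Candidate keys of the original relation: {A, B}, {A, C}, {A, D}, {A, E}.
{A, B, C, D, E}: {B} determines {B, D} here but is not a superkey — split on B --> D, giving {B, D} and {A, B, C, E}.
{B, D} has no BCNF violation.
{A, B, C, E}: {C} determines {B, C} here but is not a superkey — split on C --> B, giving {B, C} and {A, C, E}.
{B, C} has no BCNF violation.
{A, C, E} has no BCNF violation.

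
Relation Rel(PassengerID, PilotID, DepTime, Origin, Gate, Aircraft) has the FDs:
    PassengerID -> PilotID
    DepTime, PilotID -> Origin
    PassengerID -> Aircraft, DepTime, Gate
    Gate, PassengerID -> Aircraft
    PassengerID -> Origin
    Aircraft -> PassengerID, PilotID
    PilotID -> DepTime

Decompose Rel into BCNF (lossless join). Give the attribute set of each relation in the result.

{Aircraft, Gate, PassengerID, PilotID}; {DepTime, Origin, PilotID}

Candidate keys of the original relation: {Aircraft}, {PassengerID}.
In {Aircraft, DepTime, Gate, Origin, PassengerID, PilotID}, {DepTime, PilotID} is not a superkey ({DepTime, PilotID}⁺ restricted to this set is {DepTime, Origin, PilotID}), so split on DepTime, PilotID -> Origin into {DepTime, Origin, PilotID} and {Aircraft, DepTime, Gate, PassengerID, PilotID}.
{DepTime, Origin, PilotID} has no BCNF violation.
In {Aircraft, DepTime, Gate, PassengerID, PilotID}, {PilotID} is not a superkey ({PilotID}⁺ restricted to this set is {DepTime, PilotID}), so split on PilotID -> DepTime into {DepTime, PilotID} and {Aircraft, Gate, PassengerID, PilotID}.
{DepTime, PilotID} has no BCNF violation.
{Aircraft, Gate, PassengerID, PilotID} has no BCNF violation.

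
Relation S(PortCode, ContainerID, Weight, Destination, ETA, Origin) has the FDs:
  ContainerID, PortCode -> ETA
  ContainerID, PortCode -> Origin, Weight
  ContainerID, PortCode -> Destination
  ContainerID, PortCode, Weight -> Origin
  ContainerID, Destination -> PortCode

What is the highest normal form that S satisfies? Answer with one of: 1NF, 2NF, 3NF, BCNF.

BCNF

Candidate keys: {ContainerID, Destination}, {ContainerID, PortCode}. Prime attributes: {ContainerID, Destination, PortCode}.
The left-hand side of every FD is a superkey, so BCNF is satisfied.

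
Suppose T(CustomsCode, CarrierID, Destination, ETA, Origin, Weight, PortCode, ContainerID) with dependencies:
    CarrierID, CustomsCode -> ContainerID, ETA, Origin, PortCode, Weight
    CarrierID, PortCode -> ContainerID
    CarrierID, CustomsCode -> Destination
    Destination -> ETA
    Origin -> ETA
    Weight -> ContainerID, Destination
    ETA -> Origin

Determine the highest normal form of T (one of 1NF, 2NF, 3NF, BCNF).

2NF

Candidate key: {CarrierID, CustomsCode}. Prime attributes: {CarrierID, CustomsCode}.
CarrierID, PortCode -> ContainerID breaks BCNF: {CarrierID, PortCode}⁺ = {CarrierID, ContainerID, PortCode}, so {CarrierID, PortCode} is not a superkey.
Because {ContainerID} is non-prime and the left side of CarrierID, PortCode -> ContainerID is not a superkey, the relation is not in 3NF.
Checking every proper subset of each key, none determines a non-prime attribute — 2NF is satisfied.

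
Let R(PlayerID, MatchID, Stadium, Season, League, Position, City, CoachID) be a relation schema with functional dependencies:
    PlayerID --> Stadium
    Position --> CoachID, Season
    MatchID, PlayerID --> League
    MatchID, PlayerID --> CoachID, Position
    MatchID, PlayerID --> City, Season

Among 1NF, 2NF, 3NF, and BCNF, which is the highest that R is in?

1NF

Candidate key: {MatchID, PlayerID}. Prime attributes: {MatchID, PlayerID}.
For PlayerID --> Stadium we have {PlayerID}⁺ = {PlayerID, Stadium}; {PlayerID} is not a superkey, so BCNF fails.
PlayerID --> Stadium has non-prime {Stadium} on the right and a non-superkey on the left, so 3NF fails.
The proper key subset {PlayerID} of {MatchID, PlayerID} determines non-prime {Stadium}, so the relation is not even in 2NF.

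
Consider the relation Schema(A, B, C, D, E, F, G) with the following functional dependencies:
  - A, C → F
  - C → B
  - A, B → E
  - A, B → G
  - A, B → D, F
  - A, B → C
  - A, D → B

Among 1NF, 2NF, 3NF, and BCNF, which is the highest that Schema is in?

3NF

Candidate keys: {A, B}, {A, C}, {A, D}. Prime attributes: {A, B, C, D}.
C → B breaks BCNF: {C}⁺ = {B, C}, so {C} is not a superkey.
But every attribute on its right side ({B}) is prime, and the same holds for every other non-superkey FD, so 3NF still holds.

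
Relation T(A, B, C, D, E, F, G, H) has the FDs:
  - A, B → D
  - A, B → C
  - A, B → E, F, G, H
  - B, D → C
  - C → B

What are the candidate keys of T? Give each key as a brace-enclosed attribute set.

{A} never appears on the right of any FD, so every key must include it.
{A, B} is a candidate key since {A, B}⁺ = {A, B, C, D, E, F, G, H} covers every attribute.
{A, C} is a candidate key since {A, C}⁺ = {A, B, C, D, E, F, G, H} covers every attribute.
These are minimal and exhaustive — every other superkey contains one of them.

{A, B}, {A, C}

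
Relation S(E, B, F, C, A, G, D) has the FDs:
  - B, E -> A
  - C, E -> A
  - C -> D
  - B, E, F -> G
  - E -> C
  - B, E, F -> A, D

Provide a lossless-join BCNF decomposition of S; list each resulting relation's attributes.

{A, C, E}; {B, E, F, G}; {C, D}

Candidate key of the original relation: {B, E, F}.
In {A, B, C, D, E, F, G}, {B, E} is not a superkey ({B, E}⁺ restricted to this set is {A, B, C, D, E}), so split on B, E -> A, C, D into {A, B, C, D, E} and {B, E, F, G}.
In {A, B, C, D, E}, {C, E} is not a superkey ({C, E}⁺ restricted to this set is {A, C, D, E}), so split on C, E -> A, D into {A, C, D, E} and {B, C, E}.
In {A, C, D, E}, {C} is not a superkey ({C}⁺ restricted to this set is {C, D}), so split on C -> D into {C, D} and {A, C, E}.
{C, D}: every determinant is a superkey — BCNF.
{A, C, E}: every determinant is a superkey — BCNF.
In {B, C, E}, {E} is not a superkey ({E}⁺ restricted to this set is {C, E}), so split on E -> C into {C, E} and {B, E}.
{C, E}: every determinant is a superkey — BCNF.
{B, E}: every determinant is a superkey — BCNF.
{B, E, F, G}: every determinant is a superkey — BCNF.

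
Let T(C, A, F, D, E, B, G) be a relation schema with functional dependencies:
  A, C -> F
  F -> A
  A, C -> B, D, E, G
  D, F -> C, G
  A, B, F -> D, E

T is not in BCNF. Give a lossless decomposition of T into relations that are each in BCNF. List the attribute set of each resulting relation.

{A, F}; {B, C, D, E, F, G}

Candidate keys of the original relation: {A, C}, {B, F}, {C, F}, {D, F}.
{A, B, C, D, E, F, G}: {F} determines {A, F} here but is not a superkey — split on F -> A, giving {A, F} and {B, C, D, E, F, G}.
{A, F}: every determinant is a superkey — BCNF.
{B, C, D, E, F, G}: every determinant is a superkey — BCNF.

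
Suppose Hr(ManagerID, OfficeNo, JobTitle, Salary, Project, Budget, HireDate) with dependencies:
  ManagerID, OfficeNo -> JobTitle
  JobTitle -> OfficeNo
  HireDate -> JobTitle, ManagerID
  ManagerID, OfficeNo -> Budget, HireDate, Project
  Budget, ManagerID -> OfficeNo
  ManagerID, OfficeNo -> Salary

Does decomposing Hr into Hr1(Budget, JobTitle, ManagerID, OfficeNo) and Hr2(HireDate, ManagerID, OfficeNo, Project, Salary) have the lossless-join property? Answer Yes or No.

Yes

Hr1 ∩ Hr2 = {ManagerID, OfficeNo}; its closure under F is {Budget, HireDate, JobTitle, ManagerID, OfficeNo, Project, Salary}.
This includes all of Hr1, so the common attributes are a superkey of Hr1 — the join is lossless.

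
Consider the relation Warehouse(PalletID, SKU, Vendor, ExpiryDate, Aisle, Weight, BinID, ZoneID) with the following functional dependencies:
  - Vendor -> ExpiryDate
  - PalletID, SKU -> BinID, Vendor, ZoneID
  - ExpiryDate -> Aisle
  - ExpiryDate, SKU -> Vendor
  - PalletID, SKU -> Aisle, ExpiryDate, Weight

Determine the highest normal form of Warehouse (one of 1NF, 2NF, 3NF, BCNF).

2NF

Candidate key: {PalletID, SKU}. Prime attributes: {PalletID, SKU}.
Vendor -> ExpiryDate breaks BCNF: {Vendor}⁺ = {Aisle, ExpiryDate, Vendor}, so {Vendor} is not a superkey.
Vendor -> ExpiryDate has non-prime {ExpiryDate} on the right and a non-superkey on the left, so 3NF fails.
Checking every proper subset of each key, none determines a non-prime attribute — 2NF is satisfied.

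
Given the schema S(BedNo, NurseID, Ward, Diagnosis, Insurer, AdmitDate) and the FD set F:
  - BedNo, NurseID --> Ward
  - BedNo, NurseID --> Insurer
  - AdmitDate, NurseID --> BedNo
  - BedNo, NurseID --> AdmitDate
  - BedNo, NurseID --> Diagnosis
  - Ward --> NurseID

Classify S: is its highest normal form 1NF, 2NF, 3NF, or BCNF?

Candidate keys: {AdmitDate, NurseID}, {AdmitDate, Ward}, {BedNo, NurseID}, {BedNo, Ward}. Prime attributes: {AdmitDate, BedNo, NurseID, Ward}.
Ward --> NurseID: {Ward}⁺ = {NurseID, Ward}, which is not all of the attributes, so the left side is not a superkey — BCNF is violated.
But every attribute on its right side ({NurseID}) is prime, and the same holds for every other non-superkey FD, so 3NF still holds.

3NF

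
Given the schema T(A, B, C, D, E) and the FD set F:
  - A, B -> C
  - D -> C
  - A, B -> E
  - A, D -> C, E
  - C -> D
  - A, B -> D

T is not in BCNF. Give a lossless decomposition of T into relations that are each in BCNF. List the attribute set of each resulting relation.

Candidate key of the original relation: {A, B}.
In {A, B, C, D, E}, {D} is not a superkey ({D}⁺ restricted to this set is {C, D}), so split on D -> C into {C, D} and {A, B, D, E}.
{C, D}: every determinant is a superkey — BCNF.
In {A, B, D, E}, {A, D} is not a superkey ({A, D}⁺ restricted to this set is {A, D, E}), so split on A, D -> E into {A, D, E} and {A, B, D}.
{A, D, E}: every determinant is a superkey — BCNF.
{A, B, D}: every determinant is a superkey — BCNF.

{A, B, D}; {A, D, E}; {C, D}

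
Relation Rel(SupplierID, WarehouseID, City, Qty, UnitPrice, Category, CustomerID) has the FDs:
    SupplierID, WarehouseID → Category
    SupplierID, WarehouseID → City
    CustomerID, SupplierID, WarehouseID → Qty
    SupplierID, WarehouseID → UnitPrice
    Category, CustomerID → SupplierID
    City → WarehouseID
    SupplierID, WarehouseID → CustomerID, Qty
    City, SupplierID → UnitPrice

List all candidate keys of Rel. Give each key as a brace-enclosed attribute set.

{Category, City, CustomerID}, {Category, CustomerID, WarehouseID}, {City, SupplierID}, {SupplierID, WarehouseID}

{City, SupplierID}⁺ = {Category, City, CustomerID, Qty, SupplierID, UnitPrice, WarehouseID}, which is every attribute, so {City, SupplierID} is a candidate key.
{SupplierID, WarehouseID}⁺ = {Category, City, CustomerID, Qty, SupplierID, UnitPrice, WarehouseID}, which is every attribute, so {SupplierID, WarehouseID} is a candidate key.
{Category, City, CustomerID}⁺ = {Category, City, CustomerID, Qty, SupplierID, UnitPrice, WarehouseID}, which is every attribute, so {Category, City, CustomerID} is a candidate key.
{Category, CustomerID, WarehouseID}⁺ = {Category, City, CustomerID, Qty, SupplierID, UnitPrice, WarehouseID}, which is every attribute, so {Category, CustomerID, WarehouseID} is a candidate key.
Any other superkey properly contains one of these, so there are no further candidate keys.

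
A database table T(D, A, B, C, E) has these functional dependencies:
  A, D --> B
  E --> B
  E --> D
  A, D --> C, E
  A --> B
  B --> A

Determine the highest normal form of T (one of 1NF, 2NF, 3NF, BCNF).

Candidate keys: {A, D}, {B, D}, {E}. Prime attributes: {A, B, D, E}.
For A --> B we have {A}⁺ = {A, B}; {A} is not a superkey, so BCNF fails.
Since {B} ⊆ prime attributes and every other non-superkey FD also has a prime right side, the schema is in 3NF.

3NF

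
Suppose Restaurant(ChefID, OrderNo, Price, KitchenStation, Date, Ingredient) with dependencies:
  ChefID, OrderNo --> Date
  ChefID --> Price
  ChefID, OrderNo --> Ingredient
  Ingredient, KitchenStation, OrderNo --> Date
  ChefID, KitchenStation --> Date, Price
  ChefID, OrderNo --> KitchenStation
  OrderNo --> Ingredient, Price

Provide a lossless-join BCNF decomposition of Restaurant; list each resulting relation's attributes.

{ChefID, KitchenStation, OrderNo}; {ChefID, Price}; {Date, KitchenStation, OrderNo}; {Ingredient, OrderNo}

Candidate key of the original relation: {ChefID, OrderNo}.
In {ChefID, Date, Ingredient, KitchenStation, OrderNo, Price}, {ChefID} is not a superkey ({ChefID}⁺ restricted to this set is {ChefID, Price}), so split on ChefID --> Price into {ChefID, Price} and {ChefID, Date, Ingredient, KitchenStation, OrderNo}.
{ChefID, Price} has no BCNF violation.
In {ChefID, Date, Ingredient, KitchenStation, OrderNo}, {Ingredient, KitchenStation, OrderNo} is not a superkey ({Ingredient, KitchenStation, OrderNo}⁺ restricted to this set is {Date, Ingredient, KitchenStation, OrderNo}), so split on Ingredient, KitchenStation, OrderNo --> Date into {Date, Ingredient, KitchenStation, OrderNo} and {ChefID, Ingredient, KitchenStation, OrderNo}.
In {Date, Ingredient, KitchenStation, OrderNo}, {OrderNo} is not a superkey ({OrderNo}⁺ restricted to this set is {Ingredient, OrderNo}), so split on OrderNo --> Ingredient into {Ingredient, OrderNo} and {Date, KitchenStation, OrderNo}.
{Ingredient, OrderNo} has no BCNF violation.
{Date, KitchenStation, OrderNo} has no BCNF violation.
In {ChefID, Ingredient, KitchenStation, OrderNo}, {OrderNo} is not a superkey ({OrderNo}⁺ restricted to this set is {Ingredient, OrderNo}), so split on OrderNo --> Ingredient into {Ingredient, OrderNo} and {ChefID, KitchenStation, OrderNo}.
{Ingredient, OrderNo} has no BCNF violation.
{ChefID, KitchenStation, OrderNo} has no BCNF violation.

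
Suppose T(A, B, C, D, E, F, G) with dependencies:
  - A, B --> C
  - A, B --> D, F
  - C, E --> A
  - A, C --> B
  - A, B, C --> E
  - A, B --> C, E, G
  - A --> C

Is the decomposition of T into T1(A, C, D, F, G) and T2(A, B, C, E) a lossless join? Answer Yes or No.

Yes

Common attributes: {A, C}; their closure is {A, B, C, D, E, F, G}.
This includes all of T1, so the common attributes are a superkey of T1 — the join is lossless.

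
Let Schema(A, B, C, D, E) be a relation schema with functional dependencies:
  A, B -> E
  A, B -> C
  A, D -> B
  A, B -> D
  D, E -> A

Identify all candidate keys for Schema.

{A, B}, {A, D}, {D, E}

{A, B}⁺ = {A, B, C, D, E}, which is every attribute, so {A, B} is a candidate key.
{A, D}⁺ = {A, B, C, D, E}, which is every attribute, so {A, D} is a candidate key.
{D, E}⁺ = {A, B, C, D, E}, which is every attribute, so {D, E} is a candidate key.
No proper subset of any of these is a key, and no other minimal superkey exists.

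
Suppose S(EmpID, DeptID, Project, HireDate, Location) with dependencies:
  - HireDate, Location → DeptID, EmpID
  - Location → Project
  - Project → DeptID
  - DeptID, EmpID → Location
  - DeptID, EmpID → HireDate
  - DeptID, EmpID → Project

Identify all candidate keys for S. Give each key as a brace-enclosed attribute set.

{DeptID, EmpID}, {EmpID, Location}, {EmpID, Project}, {HireDate, Location}

{DeptID, EmpID}⁺ = {DeptID, EmpID, HireDate, Location, Project} — all of the relation — so {DeptID, EmpID} is a candidate key.
{EmpID, Location}⁺ = {DeptID, EmpID, HireDate, Location, Project} — all of the relation — so {EmpID, Location} is a candidate key.
{EmpID, Project}⁺ = {DeptID, EmpID, HireDate, Location, Project} — all of the relation — so {EmpID, Project} is a candidate key.
{HireDate, Location}⁺ = {DeptID, EmpID, HireDate, Location, Project} — all of the relation — so {HireDate, Location} is a candidate key.
No proper subset of any of these is a key, and no other minimal superkey exists.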